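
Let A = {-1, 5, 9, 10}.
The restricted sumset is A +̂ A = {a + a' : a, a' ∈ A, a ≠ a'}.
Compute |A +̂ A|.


Restricted sumset: A +̂ A = {a + a' : a ∈ A, a' ∈ A, a ≠ a'}.
Equivalently, take A + A and drop any sum 2a that is achievable ONLY as a + a for a ∈ A (i.e. sums representable only with equal summands).
Enumerate pairs (a, a') with a < a' (symmetric, so each unordered pair gives one sum; this covers all a ≠ a'):
  -1 + 5 = 4
  -1 + 9 = 8
  -1 + 10 = 9
  5 + 9 = 14
  5 + 10 = 15
  9 + 10 = 19
Collected distinct sums: {4, 8, 9, 14, 15, 19}
|A +̂ A| = 6
(Reference bound: |A +̂ A| ≥ 2|A| - 3 for |A| ≥ 2, with |A| = 4 giving ≥ 5.)

|A +̂ A| = 6


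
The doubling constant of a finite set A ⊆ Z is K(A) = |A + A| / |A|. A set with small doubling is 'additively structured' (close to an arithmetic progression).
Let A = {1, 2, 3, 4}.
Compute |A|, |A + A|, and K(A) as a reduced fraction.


|A| = 4.
Compute A + A by enumerating all 16 pairs.
A + A = {2, 3, 4, 5, 6, 7, 8}, so |A + A| = 7.
K = |A + A| / |A| = 7/4 (already in lowest terms) ≈ 1.7500.
Reference: AP of size 4 gives K = 7/4 ≈ 1.7500; a fully generic set of size 4 gives K ≈ 2.5000.

|A| = 4, |A + A| = 7, K = 7/4.


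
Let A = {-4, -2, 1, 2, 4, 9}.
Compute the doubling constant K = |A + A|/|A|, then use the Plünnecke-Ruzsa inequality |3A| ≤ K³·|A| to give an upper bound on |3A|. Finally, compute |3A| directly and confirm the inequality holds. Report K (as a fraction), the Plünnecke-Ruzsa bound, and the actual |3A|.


|A| = 6.
Step 1: Compute A + A by enumerating all 36 pairs.
A + A = {-8, -6, -4, -3, -2, -1, 0, 2, 3, 4, 5, 6, 7, 8, 10, 11, 13, 18}, so |A + A| = 18.
Step 2: Doubling constant K = |A + A|/|A| = 18/6 = 18/6 ≈ 3.0000.
Step 3: Plünnecke-Ruzsa gives |3A| ≤ K³·|A| = (3.0000)³ · 6 ≈ 162.0000.
Step 4: Compute 3A = A + A + A directly by enumerating all triples (a,b,c) ∈ A³; |3A| = 32.
Step 5: Check 32 ≤ 162.0000? Yes ✓.

K = 18/6, Plünnecke-Ruzsa bound K³|A| ≈ 162.0000, |3A| = 32, inequality holds.


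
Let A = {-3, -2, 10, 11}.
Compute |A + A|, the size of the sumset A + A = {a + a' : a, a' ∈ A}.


A + A = {a + a' : a, a' ∈ A}; |A| = 4.
General bounds: 2|A| - 1 ≤ |A + A| ≤ |A|(|A|+1)/2, i.e. 7 ≤ |A + A| ≤ 10.
Lower bound 2|A|-1 is attained iff A is an arithmetic progression.
Enumerate sums a + a' for a ≤ a' (symmetric, so this suffices):
a = -3: -3+-3=-6, -3+-2=-5, -3+10=7, -3+11=8
a = -2: -2+-2=-4, -2+10=8, -2+11=9
a = 10: 10+10=20, 10+11=21
a = 11: 11+11=22
Distinct sums: {-6, -5, -4, 7, 8, 9, 20, 21, 22}
|A + A| = 9

|A + A| = 9


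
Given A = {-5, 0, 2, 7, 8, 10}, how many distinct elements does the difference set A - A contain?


A - A = {a - a' : a, a' ∈ A}; |A| = 6.
Bounds: 2|A|-1 ≤ |A - A| ≤ |A|² - |A| + 1, i.e. 11 ≤ |A - A| ≤ 31.
Note: 0 ∈ A - A always (from a - a). The set is symmetric: if d ∈ A - A then -d ∈ A - A.
Enumerate nonzero differences d = a - a' with a > a' (then include -d):
Positive differences: {1, 2, 3, 5, 6, 7, 8, 10, 12, 13, 15}
Full difference set: {0} ∪ (positive diffs) ∪ (negative diffs).
|A - A| = 1 + 2·11 = 23 (matches direct enumeration: 23).

|A - A| = 23


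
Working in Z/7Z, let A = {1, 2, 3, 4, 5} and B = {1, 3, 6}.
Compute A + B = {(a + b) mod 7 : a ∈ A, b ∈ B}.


Work in Z/7Z: reduce every sum a + b modulo 7.
Enumerate all 15 pairs:
a = 1: 1+1=2, 1+3=4, 1+6=0
a = 2: 2+1=3, 2+3=5, 2+6=1
a = 3: 3+1=4, 3+3=6, 3+6=2
a = 4: 4+1=5, 4+3=0, 4+6=3
a = 5: 5+1=6, 5+3=1, 5+6=4
Distinct residues collected: {0, 1, 2, 3, 4, 5, 6}
|A + B| = 7 (out of 7 total residues).

A + B = {0, 1, 2, 3, 4, 5, 6}


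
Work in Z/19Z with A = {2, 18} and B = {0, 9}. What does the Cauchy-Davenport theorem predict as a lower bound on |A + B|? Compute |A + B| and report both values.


Cauchy-Davenport: |A + B| ≥ min(p, |A| + |B| - 1) for A, B nonempty in Z/pZ.
|A| = 2, |B| = 2, p = 19.
CD lower bound = min(19, 2 + 2 - 1) = min(19, 3) = 3.
Compute A + B mod 19 directly:
a = 2: 2+0=2, 2+9=11
a = 18: 18+0=18, 18+9=8
A + B = {2, 8, 11, 18}, so |A + B| = 4.
Verify: 4 ≥ 3? Yes ✓.

CD lower bound = 3, actual |A + B| = 4.


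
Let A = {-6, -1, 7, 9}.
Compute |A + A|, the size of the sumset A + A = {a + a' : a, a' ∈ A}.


A + A = {a + a' : a, a' ∈ A}; |A| = 4.
General bounds: 2|A| - 1 ≤ |A + A| ≤ |A|(|A|+1)/2, i.e. 7 ≤ |A + A| ≤ 10.
Lower bound 2|A|-1 is attained iff A is an arithmetic progression.
Enumerate sums a + a' for a ≤ a' (symmetric, so this suffices):
a = -6: -6+-6=-12, -6+-1=-7, -6+7=1, -6+9=3
a = -1: -1+-1=-2, -1+7=6, -1+9=8
a = 7: 7+7=14, 7+9=16
a = 9: 9+9=18
Distinct sums: {-12, -7, -2, 1, 3, 6, 8, 14, 16, 18}
|A + A| = 10

|A + A| = 10


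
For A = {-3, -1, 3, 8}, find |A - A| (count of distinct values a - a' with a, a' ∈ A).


A - A = {a - a' : a, a' ∈ A}; |A| = 4.
Bounds: 2|A|-1 ≤ |A - A| ≤ |A|² - |A| + 1, i.e. 7 ≤ |A - A| ≤ 13.
Note: 0 ∈ A - A always (from a - a). The set is symmetric: if d ∈ A - A then -d ∈ A - A.
Enumerate nonzero differences d = a - a' with a > a' (then include -d):
Positive differences: {2, 4, 5, 6, 9, 11}
Full difference set: {0} ∪ (positive diffs) ∪ (negative diffs).
|A - A| = 1 + 2·6 = 13 (matches direct enumeration: 13).

|A - A| = 13


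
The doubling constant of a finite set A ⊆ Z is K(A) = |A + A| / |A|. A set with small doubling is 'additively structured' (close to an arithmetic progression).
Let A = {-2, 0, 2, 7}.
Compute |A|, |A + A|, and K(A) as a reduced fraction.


|A| = 4.
Compute A + A by enumerating all 16 pairs.
A + A = {-4, -2, 0, 2, 4, 5, 7, 9, 14}, so |A + A| = 9.
K = |A + A| / |A| = 9/4 (already in lowest terms) ≈ 2.2500.
Reference: AP of size 4 gives K = 7/4 ≈ 1.7500; a fully generic set of size 4 gives K ≈ 2.5000.

|A| = 4, |A + A| = 9, K = 9/4.


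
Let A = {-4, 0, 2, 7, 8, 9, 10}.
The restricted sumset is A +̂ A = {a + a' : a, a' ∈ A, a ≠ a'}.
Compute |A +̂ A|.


Restricted sumset: A +̂ A = {a + a' : a ∈ A, a' ∈ A, a ≠ a'}.
Equivalently, take A + A and drop any sum 2a that is achievable ONLY as a + a for a ∈ A (i.e. sums representable only with equal summands).
Enumerate pairs (a, a') with a < a' (symmetric, so each unordered pair gives one sum; this covers all a ≠ a'):
  -4 + 0 = -4
  -4 + 2 = -2
  -4 + 7 = 3
  -4 + 8 = 4
  -4 + 9 = 5
  -4 + 10 = 6
  0 + 2 = 2
  0 + 7 = 7
  0 + 8 = 8
  0 + 9 = 9
  0 + 10 = 10
  2 + 7 = 9
  2 + 8 = 10
  2 + 9 = 11
  2 + 10 = 12
  7 + 8 = 15
  7 + 9 = 16
  7 + 10 = 17
  8 + 9 = 17
  8 + 10 = 18
  9 + 10 = 19
Collected distinct sums: {-4, -2, 2, 3, 4, 5, 6, 7, 8, 9, 10, 11, 12, 15, 16, 17, 18, 19}
|A +̂ A| = 18
(Reference bound: |A +̂ A| ≥ 2|A| - 3 for |A| ≥ 2, with |A| = 7 giving ≥ 11.)

|A +̂ A| = 18


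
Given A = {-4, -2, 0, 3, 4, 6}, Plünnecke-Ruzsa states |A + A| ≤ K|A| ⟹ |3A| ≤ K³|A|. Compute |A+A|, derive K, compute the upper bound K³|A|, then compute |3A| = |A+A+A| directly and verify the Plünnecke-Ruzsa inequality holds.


|A| = 6.
Step 1: Compute A + A by enumerating all 36 pairs.
A + A = {-8, -6, -4, -2, -1, 0, 1, 2, 3, 4, 6, 7, 8, 9, 10, 12}, so |A + A| = 16.
Step 2: Doubling constant K = |A + A|/|A| = 16/6 = 16/6 ≈ 2.6667.
Step 3: Plünnecke-Ruzsa gives |3A| ≤ K³·|A| = (2.6667)³ · 6 ≈ 113.7778.
Step 4: Compute 3A = A + A + A directly by enumerating all triples (a,b,c) ∈ A³; |3A| = 27.
Step 5: Check 27 ≤ 113.7778? Yes ✓.

K = 16/6, Plünnecke-Ruzsa bound K³|A| ≈ 113.7778, |3A| = 27, inequality holds.


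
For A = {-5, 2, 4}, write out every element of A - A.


A - A = {a - a' : a, a' ∈ A}.
Compute a - a' for each ordered pair (a, a'):
a = -5: -5--5=0, -5-2=-7, -5-4=-9
a = 2: 2--5=7, 2-2=0, 2-4=-2
a = 4: 4--5=9, 4-2=2, 4-4=0
Collecting distinct values (and noting 0 appears from a-a):
A - A = {-9, -7, -2, 0, 2, 7, 9}
|A - A| = 7

A - A = {-9, -7, -2, 0, 2, 7, 9}


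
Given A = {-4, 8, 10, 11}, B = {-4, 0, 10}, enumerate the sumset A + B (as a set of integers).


A + B = {a + b : a ∈ A, b ∈ B}.
Enumerate all |A|·|B| = 4·3 = 12 pairs (a, b) and collect distinct sums.
a = -4: -4+-4=-8, -4+0=-4, -4+10=6
a = 8: 8+-4=4, 8+0=8, 8+10=18
a = 10: 10+-4=6, 10+0=10, 10+10=20
a = 11: 11+-4=7, 11+0=11, 11+10=21
Collecting distinct sums: A + B = {-8, -4, 4, 6, 7, 8, 10, 11, 18, 20, 21}
|A + B| = 11

A + B = {-8, -4, 4, 6, 7, 8, 10, 11, 18, 20, 21}


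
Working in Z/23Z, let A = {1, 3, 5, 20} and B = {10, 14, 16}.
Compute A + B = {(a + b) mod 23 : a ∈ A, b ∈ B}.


Work in Z/23Z: reduce every sum a + b modulo 23.
Enumerate all 12 pairs:
a = 1: 1+10=11, 1+14=15, 1+16=17
a = 3: 3+10=13, 3+14=17, 3+16=19
a = 5: 5+10=15, 5+14=19, 5+16=21
a = 20: 20+10=7, 20+14=11, 20+16=13
Distinct residues collected: {7, 11, 13, 15, 17, 19, 21}
|A + B| = 7 (out of 23 total residues).

A + B = {7, 11, 13, 15, 17, 19, 21}


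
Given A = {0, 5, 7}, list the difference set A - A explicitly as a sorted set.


A - A = {a - a' : a, a' ∈ A}.
Compute a - a' for each ordered pair (a, a'):
a = 0: 0-0=0, 0-5=-5, 0-7=-7
a = 5: 5-0=5, 5-5=0, 5-7=-2
a = 7: 7-0=7, 7-5=2, 7-7=0
Collecting distinct values (and noting 0 appears from a-a):
A - A = {-7, -5, -2, 0, 2, 5, 7}
|A - A| = 7

A - A = {-7, -5, -2, 0, 2, 5, 7}


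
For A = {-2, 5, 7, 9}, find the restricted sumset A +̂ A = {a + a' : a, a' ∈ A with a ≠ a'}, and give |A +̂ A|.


Restricted sumset: A +̂ A = {a + a' : a ∈ A, a' ∈ A, a ≠ a'}.
Equivalently, take A + A and drop any sum 2a that is achievable ONLY as a + a for a ∈ A (i.e. sums representable only with equal summands).
Enumerate pairs (a, a') with a < a' (symmetric, so each unordered pair gives one sum; this covers all a ≠ a'):
  -2 + 5 = 3
  -2 + 7 = 5
  -2 + 9 = 7
  5 + 7 = 12
  5 + 9 = 14
  7 + 9 = 16
Collected distinct sums: {3, 5, 7, 12, 14, 16}
|A +̂ A| = 6
(Reference bound: |A +̂ A| ≥ 2|A| - 3 for |A| ≥ 2, with |A| = 4 giving ≥ 5.)

|A +̂ A| = 6


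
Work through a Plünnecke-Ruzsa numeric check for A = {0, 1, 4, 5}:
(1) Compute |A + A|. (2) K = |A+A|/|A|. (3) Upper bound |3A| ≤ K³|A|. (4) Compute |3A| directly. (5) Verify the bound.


|A| = 4.
Step 1: Compute A + A by enumerating all 16 pairs.
A + A = {0, 1, 2, 4, 5, 6, 8, 9, 10}, so |A + A| = 9.
Step 2: Doubling constant K = |A + A|/|A| = 9/4 = 9/4 ≈ 2.2500.
Step 3: Plünnecke-Ruzsa gives |3A| ≤ K³·|A| = (2.2500)³ · 4 ≈ 45.5625.
Step 4: Compute 3A = A + A + A directly by enumerating all triples (a,b,c) ∈ A³; |3A| = 16.
Step 5: Check 16 ≤ 45.5625? Yes ✓.

K = 9/4, Plünnecke-Ruzsa bound K³|A| ≈ 45.5625, |3A| = 16, inequality holds.


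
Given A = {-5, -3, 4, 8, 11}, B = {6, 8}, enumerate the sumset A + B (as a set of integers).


A + B = {a + b : a ∈ A, b ∈ B}.
Enumerate all |A|·|B| = 5·2 = 10 pairs (a, b) and collect distinct sums.
a = -5: -5+6=1, -5+8=3
a = -3: -3+6=3, -3+8=5
a = 4: 4+6=10, 4+8=12
a = 8: 8+6=14, 8+8=16
a = 11: 11+6=17, 11+8=19
Collecting distinct sums: A + B = {1, 3, 5, 10, 12, 14, 16, 17, 19}
|A + B| = 9

A + B = {1, 3, 5, 10, 12, 14, 16, 17, 19}


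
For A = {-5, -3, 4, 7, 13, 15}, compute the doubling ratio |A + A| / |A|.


|A| = 6.
Compute A + A by enumerating all 36 pairs.
A + A = {-10, -8, -6, -1, 1, 2, 4, 8, 10, 11, 12, 14, 17, 19, 20, 22, 26, 28, 30}, so |A + A| = 19.
K = |A + A| / |A| = 19/6 (already in lowest terms) ≈ 3.1667.
Reference: AP of size 6 gives K = 11/6 ≈ 1.8333; a fully generic set of size 6 gives K ≈ 3.5000.

|A| = 6, |A + A| = 19, K = 19/6.


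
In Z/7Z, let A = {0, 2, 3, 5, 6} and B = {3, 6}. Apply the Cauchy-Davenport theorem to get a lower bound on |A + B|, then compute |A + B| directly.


Cauchy-Davenport: |A + B| ≥ min(p, |A| + |B| - 1) for A, B nonempty in Z/pZ.
|A| = 5, |B| = 2, p = 7.
CD lower bound = min(7, 5 + 2 - 1) = min(7, 6) = 6.
Compute A + B mod 7 directly:
a = 0: 0+3=3, 0+6=6
a = 2: 2+3=5, 2+6=1
a = 3: 3+3=6, 3+6=2
a = 5: 5+3=1, 5+6=4
a = 6: 6+3=2, 6+6=5
A + B = {1, 2, 3, 4, 5, 6}, so |A + B| = 6.
Verify: 6 ≥ 6? Yes ✓.

CD lower bound = 6, actual |A + B| = 6.


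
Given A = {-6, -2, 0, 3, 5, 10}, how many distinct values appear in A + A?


A + A = {a + a' : a, a' ∈ A}; |A| = 6.
General bounds: 2|A| - 1 ≤ |A + A| ≤ |A|(|A|+1)/2, i.e. 11 ≤ |A + A| ≤ 21.
Lower bound 2|A|-1 is attained iff A is an arithmetic progression.
Enumerate sums a + a' for a ≤ a' (symmetric, so this suffices):
a = -6: -6+-6=-12, -6+-2=-8, -6+0=-6, -6+3=-3, -6+5=-1, -6+10=4
a = -2: -2+-2=-4, -2+0=-2, -2+3=1, -2+5=3, -2+10=8
a = 0: 0+0=0, 0+3=3, 0+5=5, 0+10=10
a = 3: 3+3=6, 3+5=8, 3+10=13
a = 5: 5+5=10, 5+10=15
a = 10: 10+10=20
Distinct sums: {-12, -8, -6, -4, -3, -2, -1, 0, 1, 3, 4, 5, 6, 8, 10, 13, 15, 20}
|A + A| = 18

|A + A| = 18


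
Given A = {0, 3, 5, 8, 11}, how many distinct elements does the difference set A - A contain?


A - A = {a - a' : a, a' ∈ A}; |A| = 5.
Bounds: 2|A|-1 ≤ |A - A| ≤ |A|² - |A| + 1, i.e. 9 ≤ |A - A| ≤ 21.
Note: 0 ∈ A - A always (from a - a). The set is symmetric: if d ∈ A - A then -d ∈ A - A.
Enumerate nonzero differences d = a - a' with a > a' (then include -d):
Positive differences: {2, 3, 5, 6, 8, 11}
Full difference set: {0} ∪ (positive diffs) ∪ (negative diffs).
|A - A| = 1 + 2·6 = 13 (matches direct enumeration: 13).

|A - A| = 13


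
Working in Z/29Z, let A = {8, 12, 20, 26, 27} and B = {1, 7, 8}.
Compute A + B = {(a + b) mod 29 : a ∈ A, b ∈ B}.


Work in Z/29Z: reduce every sum a + b modulo 29.
Enumerate all 15 pairs:
a = 8: 8+1=9, 8+7=15, 8+8=16
a = 12: 12+1=13, 12+7=19, 12+8=20
a = 20: 20+1=21, 20+7=27, 20+8=28
a = 26: 26+1=27, 26+7=4, 26+8=5
a = 27: 27+1=28, 27+7=5, 27+8=6
Distinct residues collected: {4, 5, 6, 9, 13, 15, 16, 19, 20, 21, 27, 28}
|A + B| = 12 (out of 29 total residues).

A + B = {4, 5, 6, 9, 13, 15, 16, 19, 20, 21, 27, 28}


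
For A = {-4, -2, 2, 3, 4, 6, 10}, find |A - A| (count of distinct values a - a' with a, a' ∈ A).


A - A = {a - a' : a, a' ∈ A}; |A| = 7.
Bounds: 2|A|-1 ≤ |A - A| ≤ |A|² - |A| + 1, i.e. 13 ≤ |A - A| ≤ 43.
Note: 0 ∈ A - A always (from a - a). The set is symmetric: if d ∈ A - A then -d ∈ A - A.
Enumerate nonzero differences d = a - a' with a > a' (then include -d):
Positive differences: {1, 2, 3, 4, 5, 6, 7, 8, 10, 12, 14}
Full difference set: {0} ∪ (positive diffs) ∪ (negative diffs).
|A - A| = 1 + 2·11 = 23 (matches direct enumeration: 23).

|A - A| = 23


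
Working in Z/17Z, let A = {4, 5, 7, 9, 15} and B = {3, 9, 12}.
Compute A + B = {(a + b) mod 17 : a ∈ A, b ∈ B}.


Work in Z/17Z: reduce every sum a + b modulo 17.
Enumerate all 15 pairs:
a = 4: 4+3=7, 4+9=13, 4+12=16
a = 5: 5+3=8, 5+9=14, 5+12=0
a = 7: 7+3=10, 7+9=16, 7+12=2
a = 9: 9+3=12, 9+9=1, 9+12=4
a = 15: 15+3=1, 15+9=7, 15+12=10
Distinct residues collected: {0, 1, 2, 4, 7, 8, 10, 12, 13, 14, 16}
|A + B| = 11 (out of 17 total residues).

A + B = {0, 1, 2, 4, 7, 8, 10, 12, 13, 14, 16}


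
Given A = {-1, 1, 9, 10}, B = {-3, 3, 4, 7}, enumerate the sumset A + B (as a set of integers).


A + B = {a + b : a ∈ A, b ∈ B}.
Enumerate all |A|·|B| = 4·4 = 16 pairs (a, b) and collect distinct sums.
a = -1: -1+-3=-4, -1+3=2, -1+4=3, -1+7=6
a = 1: 1+-3=-2, 1+3=4, 1+4=5, 1+7=8
a = 9: 9+-3=6, 9+3=12, 9+4=13, 9+7=16
a = 10: 10+-3=7, 10+3=13, 10+4=14, 10+7=17
Collecting distinct sums: A + B = {-4, -2, 2, 3, 4, 5, 6, 7, 8, 12, 13, 14, 16, 17}
|A + B| = 14

A + B = {-4, -2, 2, 3, 4, 5, 6, 7, 8, 12, 13, 14, 16, 17}


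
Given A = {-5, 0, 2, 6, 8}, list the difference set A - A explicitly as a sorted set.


A - A = {a - a' : a, a' ∈ A}.
Compute a - a' for each ordered pair (a, a'):
a = -5: -5--5=0, -5-0=-5, -5-2=-7, -5-6=-11, -5-8=-13
a = 0: 0--5=5, 0-0=0, 0-2=-2, 0-6=-6, 0-8=-8
a = 2: 2--5=7, 2-0=2, 2-2=0, 2-6=-4, 2-8=-6
a = 6: 6--5=11, 6-0=6, 6-2=4, 6-6=0, 6-8=-2
a = 8: 8--5=13, 8-0=8, 8-2=6, 8-6=2, 8-8=0
Collecting distinct values (and noting 0 appears from a-a):
A - A = {-13, -11, -8, -7, -6, -5, -4, -2, 0, 2, 4, 5, 6, 7, 8, 11, 13}
|A - A| = 17

A - A = {-13, -11, -8, -7, -6, -5, -4, -2, 0, 2, 4, 5, 6, 7, 8, 11, 13}


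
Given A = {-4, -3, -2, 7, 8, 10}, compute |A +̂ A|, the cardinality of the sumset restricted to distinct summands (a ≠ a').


Restricted sumset: A +̂ A = {a + a' : a ∈ A, a' ∈ A, a ≠ a'}.
Equivalently, take A + A and drop any sum 2a that is achievable ONLY as a + a for a ∈ A (i.e. sums representable only with equal summands).
Enumerate pairs (a, a') with a < a' (symmetric, so each unordered pair gives one sum; this covers all a ≠ a'):
  -4 + -3 = -7
  -4 + -2 = -6
  -4 + 7 = 3
  -4 + 8 = 4
  -4 + 10 = 6
  -3 + -2 = -5
  -3 + 7 = 4
  -3 + 8 = 5
  -3 + 10 = 7
  -2 + 7 = 5
  -2 + 8 = 6
  -2 + 10 = 8
  7 + 8 = 15
  7 + 10 = 17
  8 + 10 = 18
Collected distinct sums: {-7, -6, -5, 3, 4, 5, 6, 7, 8, 15, 17, 18}
|A +̂ A| = 12
(Reference bound: |A +̂ A| ≥ 2|A| - 3 for |A| ≥ 2, with |A| = 6 giving ≥ 9.)

|A +̂ A| = 12


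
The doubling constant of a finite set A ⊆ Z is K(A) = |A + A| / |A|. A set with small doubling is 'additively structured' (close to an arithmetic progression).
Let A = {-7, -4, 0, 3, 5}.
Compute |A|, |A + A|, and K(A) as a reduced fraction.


|A| = 5.
Compute A + A by enumerating all 25 pairs.
A + A = {-14, -11, -8, -7, -4, -2, -1, 0, 1, 3, 5, 6, 8, 10}, so |A + A| = 14.
K = |A + A| / |A| = 14/5 (already in lowest terms) ≈ 2.8000.
Reference: AP of size 5 gives K = 9/5 ≈ 1.8000; a fully generic set of size 5 gives K ≈ 3.0000.

|A| = 5, |A + A| = 14, K = 14/5.


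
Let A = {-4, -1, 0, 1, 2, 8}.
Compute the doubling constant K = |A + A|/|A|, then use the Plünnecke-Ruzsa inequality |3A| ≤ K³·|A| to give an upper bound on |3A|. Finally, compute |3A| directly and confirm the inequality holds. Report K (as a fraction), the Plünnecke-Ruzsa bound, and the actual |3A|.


|A| = 6.
Step 1: Compute A + A by enumerating all 36 pairs.
A + A = {-8, -5, -4, -3, -2, -1, 0, 1, 2, 3, 4, 7, 8, 9, 10, 16}, so |A + A| = 16.
Step 2: Doubling constant K = |A + A|/|A| = 16/6 = 16/6 ≈ 2.6667.
Step 3: Plünnecke-Ruzsa gives |3A| ≤ K³·|A| = (2.6667)³ · 6 ≈ 113.7778.
Step 4: Compute 3A = A + A + A directly by enumerating all triples (a,b,c) ∈ A³; |3A| = 28.
Step 5: Check 28 ≤ 113.7778? Yes ✓.

K = 16/6, Plünnecke-Ruzsa bound K³|A| ≈ 113.7778, |3A| = 28, inequality holds.


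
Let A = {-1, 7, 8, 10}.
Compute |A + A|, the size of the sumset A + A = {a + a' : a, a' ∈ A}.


A + A = {a + a' : a, a' ∈ A}; |A| = 4.
General bounds: 2|A| - 1 ≤ |A + A| ≤ |A|(|A|+1)/2, i.e. 7 ≤ |A + A| ≤ 10.
Lower bound 2|A|-1 is attained iff A is an arithmetic progression.
Enumerate sums a + a' for a ≤ a' (symmetric, so this suffices):
a = -1: -1+-1=-2, -1+7=6, -1+8=7, -1+10=9
a = 7: 7+7=14, 7+8=15, 7+10=17
a = 8: 8+8=16, 8+10=18
a = 10: 10+10=20
Distinct sums: {-2, 6, 7, 9, 14, 15, 16, 17, 18, 20}
|A + A| = 10

|A + A| = 10


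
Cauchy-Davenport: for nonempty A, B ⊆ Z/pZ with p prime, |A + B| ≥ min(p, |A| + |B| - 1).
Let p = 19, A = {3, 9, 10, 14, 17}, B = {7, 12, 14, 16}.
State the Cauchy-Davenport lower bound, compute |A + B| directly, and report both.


Cauchy-Davenport: |A + B| ≥ min(p, |A| + |B| - 1) for A, B nonempty in Z/pZ.
|A| = 5, |B| = 4, p = 19.
CD lower bound = min(19, 5 + 4 - 1) = min(19, 8) = 8.
Compute A + B mod 19 directly:
a = 3: 3+7=10, 3+12=15, 3+14=17, 3+16=0
a = 9: 9+7=16, 9+12=2, 9+14=4, 9+16=6
a = 10: 10+7=17, 10+12=3, 10+14=5, 10+16=7
a = 14: 14+7=2, 14+12=7, 14+14=9, 14+16=11
a = 17: 17+7=5, 17+12=10, 17+14=12, 17+16=14
A + B = {0, 2, 3, 4, 5, 6, 7, 9, 10, 11, 12, 14, 15, 16, 17}, so |A + B| = 15.
Verify: 15 ≥ 8? Yes ✓.

CD lower bound = 8, actual |A + B| = 15.


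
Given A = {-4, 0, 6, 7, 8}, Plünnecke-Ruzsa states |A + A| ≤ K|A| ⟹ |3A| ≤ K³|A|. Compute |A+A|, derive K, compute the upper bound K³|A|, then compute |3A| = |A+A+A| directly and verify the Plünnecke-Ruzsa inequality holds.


|A| = 5.
Step 1: Compute A + A by enumerating all 25 pairs.
A + A = {-8, -4, 0, 2, 3, 4, 6, 7, 8, 12, 13, 14, 15, 16}, so |A + A| = 14.
Step 2: Doubling constant K = |A + A|/|A| = 14/5 = 14/5 ≈ 2.8000.
Step 3: Plünnecke-Ruzsa gives |3A| ≤ K³·|A| = (2.8000)³ · 5 ≈ 109.7600.
Step 4: Compute 3A = A + A + A directly by enumerating all triples (a,b,c) ∈ A³; |3A| = 27.
Step 5: Check 27 ≤ 109.7600? Yes ✓.

K = 14/5, Plünnecke-Ruzsa bound K³|A| ≈ 109.7600, |3A| = 27, inequality holds.


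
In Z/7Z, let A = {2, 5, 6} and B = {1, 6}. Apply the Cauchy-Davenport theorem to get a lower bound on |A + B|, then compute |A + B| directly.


Cauchy-Davenport: |A + B| ≥ min(p, |A| + |B| - 1) for A, B nonempty in Z/pZ.
|A| = 3, |B| = 2, p = 7.
CD lower bound = min(7, 3 + 2 - 1) = min(7, 4) = 4.
Compute A + B mod 7 directly:
a = 2: 2+1=3, 2+6=1
a = 5: 5+1=6, 5+6=4
a = 6: 6+1=0, 6+6=5
A + B = {0, 1, 3, 4, 5, 6}, so |A + B| = 6.
Verify: 6 ≥ 4? Yes ✓.

CD lower bound = 4, actual |A + B| = 6.


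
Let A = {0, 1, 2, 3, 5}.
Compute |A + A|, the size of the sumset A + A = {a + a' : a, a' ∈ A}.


A + A = {a + a' : a, a' ∈ A}; |A| = 5.
General bounds: 2|A| - 1 ≤ |A + A| ≤ |A|(|A|+1)/2, i.e. 9 ≤ |A + A| ≤ 15.
Lower bound 2|A|-1 is attained iff A is an arithmetic progression.
Enumerate sums a + a' for a ≤ a' (symmetric, so this suffices):
a = 0: 0+0=0, 0+1=1, 0+2=2, 0+3=3, 0+5=5
a = 1: 1+1=2, 1+2=3, 1+3=4, 1+5=6
a = 2: 2+2=4, 2+3=5, 2+5=7
a = 3: 3+3=6, 3+5=8
a = 5: 5+5=10
Distinct sums: {0, 1, 2, 3, 4, 5, 6, 7, 8, 10}
|A + A| = 10

|A + A| = 10


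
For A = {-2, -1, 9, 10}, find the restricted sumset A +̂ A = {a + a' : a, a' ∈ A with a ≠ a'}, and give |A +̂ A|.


Restricted sumset: A +̂ A = {a + a' : a ∈ A, a' ∈ A, a ≠ a'}.
Equivalently, take A + A and drop any sum 2a that is achievable ONLY as a + a for a ∈ A (i.e. sums representable only with equal summands).
Enumerate pairs (a, a') with a < a' (symmetric, so each unordered pair gives one sum; this covers all a ≠ a'):
  -2 + -1 = -3
  -2 + 9 = 7
  -2 + 10 = 8
  -1 + 9 = 8
  -1 + 10 = 9
  9 + 10 = 19
Collected distinct sums: {-3, 7, 8, 9, 19}
|A +̂ A| = 5
(Reference bound: |A +̂ A| ≥ 2|A| - 3 for |A| ≥ 2, with |A| = 4 giving ≥ 5.)

|A +̂ A| = 5


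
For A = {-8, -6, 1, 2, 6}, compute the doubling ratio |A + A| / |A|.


|A| = 5.
Compute A + A by enumerating all 25 pairs.
A + A = {-16, -14, -12, -7, -6, -5, -4, -2, 0, 2, 3, 4, 7, 8, 12}, so |A + A| = 15.
K = |A + A| / |A| = 15/5 = 3/1 ≈ 3.0000.
Reference: AP of size 5 gives K = 9/5 ≈ 1.8000; a fully generic set of size 5 gives K ≈ 3.0000.

|A| = 5, |A + A| = 15, K = 15/5 = 3/1.


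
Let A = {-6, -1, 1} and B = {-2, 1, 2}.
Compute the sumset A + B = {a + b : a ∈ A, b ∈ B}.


A + B = {a + b : a ∈ A, b ∈ B}.
Enumerate all |A|·|B| = 3·3 = 9 pairs (a, b) and collect distinct sums.
a = -6: -6+-2=-8, -6+1=-5, -6+2=-4
a = -1: -1+-2=-3, -1+1=0, -1+2=1
a = 1: 1+-2=-1, 1+1=2, 1+2=3
Collecting distinct sums: A + B = {-8, -5, -4, -3, -1, 0, 1, 2, 3}
|A + B| = 9

A + B = {-8, -5, -4, -3, -1, 0, 1, 2, 3}


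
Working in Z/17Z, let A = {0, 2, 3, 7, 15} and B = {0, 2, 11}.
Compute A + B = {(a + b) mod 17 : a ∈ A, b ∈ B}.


Work in Z/17Z: reduce every sum a + b modulo 17.
Enumerate all 15 pairs:
a = 0: 0+0=0, 0+2=2, 0+11=11
a = 2: 2+0=2, 2+2=4, 2+11=13
a = 3: 3+0=3, 3+2=5, 3+11=14
a = 7: 7+0=7, 7+2=9, 7+11=1
a = 15: 15+0=15, 15+2=0, 15+11=9
Distinct residues collected: {0, 1, 2, 3, 4, 5, 7, 9, 11, 13, 14, 15}
|A + B| = 12 (out of 17 total residues).

A + B = {0, 1, 2, 3, 4, 5, 7, 9, 11, 13, 14, 15}


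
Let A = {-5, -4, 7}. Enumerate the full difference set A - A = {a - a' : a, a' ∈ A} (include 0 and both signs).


A - A = {a - a' : a, a' ∈ A}.
Compute a - a' for each ordered pair (a, a'):
a = -5: -5--5=0, -5--4=-1, -5-7=-12
a = -4: -4--5=1, -4--4=0, -4-7=-11
a = 7: 7--5=12, 7--4=11, 7-7=0
Collecting distinct values (and noting 0 appears from a-a):
A - A = {-12, -11, -1, 0, 1, 11, 12}
|A - A| = 7

A - A = {-12, -11, -1, 0, 1, 11, 12}


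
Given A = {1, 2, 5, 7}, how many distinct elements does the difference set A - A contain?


A - A = {a - a' : a, a' ∈ A}; |A| = 4.
Bounds: 2|A|-1 ≤ |A - A| ≤ |A|² - |A| + 1, i.e. 7 ≤ |A - A| ≤ 13.
Note: 0 ∈ A - A always (from a - a). The set is symmetric: if d ∈ A - A then -d ∈ A - A.
Enumerate nonzero differences d = a - a' with a > a' (then include -d):
Positive differences: {1, 2, 3, 4, 5, 6}
Full difference set: {0} ∪ (positive diffs) ∪ (negative diffs).
|A - A| = 1 + 2·6 = 13 (matches direct enumeration: 13).

|A - A| = 13


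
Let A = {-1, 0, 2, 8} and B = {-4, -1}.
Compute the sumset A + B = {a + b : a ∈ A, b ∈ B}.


A + B = {a + b : a ∈ A, b ∈ B}.
Enumerate all |A|·|B| = 4·2 = 8 pairs (a, b) and collect distinct sums.
a = -1: -1+-4=-5, -1+-1=-2
a = 0: 0+-4=-4, 0+-1=-1
a = 2: 2+-4=-2, 2+-1=1
a = 8: 8+-4=4, 8+-1=7
Collecting distinct sums: A + B = {-5, -4, -2, -1, 1, 4, 7}
|A + B| = 7

A + B = {-5, -4, -2, -1, 1, 4, 7}


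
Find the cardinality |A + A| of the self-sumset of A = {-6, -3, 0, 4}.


A + A = {a + a' : a, a' ∈ A}; |A| = 4.
General bounds: 2|A| - 1 ≤ |A + A| ≤ |A|(|A|+1)/2, i.e. 7 ≤ |A + A| ≤ 10.
Lower bound 2|A|-1 is attained iff A is an arithmetic progression.
Enumerate sums a + a' for a ≤ a' (symmetric, so this suffices):
a = -6: -6+-6=-12, -6+-3=-9, -6+0=-6, -6+4=-2
a = -3: -3+-3=-6, -3+0=-3, -3+4=1
a = 0: 0+0=0, 0+4=4
a = 4: 4+4=8
Distinct sums: {-12, -9, -6, -3, -2, 0, 1, 4, 8}
|A + A| = 9

|A + A| = 9


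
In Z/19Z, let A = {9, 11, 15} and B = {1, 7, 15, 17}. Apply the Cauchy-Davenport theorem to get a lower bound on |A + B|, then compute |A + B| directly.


Cauchy-Davenport: |A + B| ≥ min(p, |A| + |B| - 1) for A, B nonempty in Z/pZ.
|A| = 3, |B| = 4, p = 19.
CD lower bound = min(19, 3 + 4 - 1) = min(19, 6) = 6.
Compute A + B mod 19 directly:
a = 9: 9+1=10, 9+7=16, 9+15=5, 9+17=7
a = 11: 11+1=12, 11+7=18, 11+15=7, 11+17=9
a = 15: 15+1=16, 15+7=3, 15+15=11, 15+17=13
A + B = {3, 5, 7, 9, 10, 11, 12, 13, 16, 18}, so |A + B| = 10.
Verify: 10 ≥ 6? Yes ✓.

CD lower bound = 6, actual |A + B| = 10.


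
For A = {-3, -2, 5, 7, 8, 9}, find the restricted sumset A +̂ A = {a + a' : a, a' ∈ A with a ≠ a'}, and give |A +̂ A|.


Restricted sumset: A +̂ A = {a + a' : a ∈ A, a' ∈ A, a ≠ a'}.
Equivalently, take A + A and drop any sum 2a that is achievable ONLY as a + a for a ∈ A (i.e. sums representable only with equal summands).
Enumerate pairs (a, a') with a < a' (symmetric, so each unordered pair gives one sum; this covers all a ≠ a'):
  -3 + -2 = -5
  -3 + 5 = 2
  -3 + 7 = 4
  -3 + 8 = 5
  -3 + 9 = 6
  -2 + 5 = 3
  -2 + 7 = 5
  -2 + 8 = 6
  -2 + 9 = 7
  5 + 7 = 12
  5 + 8 = 13
  5 + 9 = 14
  7 + 8 = 15
  7 + 9 = 16
  8 + 9 = 17
Collected distinct sums: {-5, 2, 3, 4, 5, 6, 7, 12, 13, 14, 15, 16, 17}
|A +̂ A| = 13
(Reference bound: |A +̂ A| ≥ 2|A| - 3 for |A| ≥ 2, with |A| = 6 giving ≥ 9.)

|A +̂ A| = 13


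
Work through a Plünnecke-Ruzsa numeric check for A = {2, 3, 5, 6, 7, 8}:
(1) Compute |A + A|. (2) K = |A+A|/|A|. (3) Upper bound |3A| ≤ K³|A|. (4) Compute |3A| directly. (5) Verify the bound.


|A| = 6.
Step 1: Compute A + A by enumerating all 36 pairs.
A + A = {4, 5, 6, 7, 8, 9, 10, 11, 12, 13, 14, 15, 16}, so |A + A| = 13.
Step 2: Doubling constant K = |A + A|/|A| = 13/6 = 13/6 ≈ 2.1667.
Step 3: Plünnecke-Ruzsa gives |3A| ≤ K³·|A| = (2.1667)³ · 6 ≈ 61.0278.
Step 4: Compute 3A = A + A + A directly by enumerating all triples (a,b,c) ∈ A³; |3A| = 19.
Step 5: Check 19 ≤ 61.0278? Yes ✓.

K = 13/6, Plünnecke-Ruzsa bound K³|A| ≈ 61.0278, |3A| = 19, inequality holds.


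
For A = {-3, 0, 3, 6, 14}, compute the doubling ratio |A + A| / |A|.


|A| = 5.
Compute A + A by enumerating all 25 pairs.
A + A = {-6, -3, 0, 3, 6, 9, 11, 12, 14, 17, 20, 28}, so |A + A| = 12.
K = |A + A| / |A| = 12/5 (already in lowest terms) ≈ 2.4000.
Reference: AP of size 5 gives K = 9/5 ≈ 1.8000; a fully generic set of size 5 gives K ≈ 3.0000.

|A| = 5, |A + A| = 12, K = 12/5.


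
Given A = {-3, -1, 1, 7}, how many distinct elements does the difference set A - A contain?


A - A = {a - a' : a, a' ∈ A}; |A| = 4.
Bounds: 2|A|-1 ≤ |A - A| ≤ |A|² - |A| + 1, i.e. 7 ≤ |A - A| ≤ 13.
Note: 0 ∈ A - A always (from a - a). The set is symmetric: if d ∈ A - A then -d ∈ A - A.
Enumerate nonzero differences d = a - a' with a > a' (then include -d):
Positive differences: {2, 4, 6, 8, 10}
Full difference set: {0} ∪ (positive diffs) ∪ (negative diffs).
|A - A| = 1 + 2·5 = 11 (matches direct enumeration: 11).

|A - A| = 11


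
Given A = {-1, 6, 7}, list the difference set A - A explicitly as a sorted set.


A - A = {a - a' : a, a' ∈ A}.
Compute a - a' for each ordered pair (a, a'):
a = -1: -1--1=0, -1-6=-7, -1-7=-8
a = 6: 6--1=7, 6-6=0, 6-7=-1
a = 7: 7--1=8, 7-6=1, 7-7=0
Collecting distinct values (and noting 0 appears from a-a):
A - A = {-8, -7, -1, 0, 1, 7, 8}
|A - A| = 7

A - A = {-8, -7, -1, 0, 1, 7, 8}


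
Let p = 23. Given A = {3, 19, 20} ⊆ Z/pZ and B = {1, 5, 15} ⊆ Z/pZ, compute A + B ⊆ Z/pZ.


Work in Z/23Z: reduce every sum a + b modulo 23.
Enumerate all 9 pairs:
a = 3: 3+1=4, 3+5=8, 3+15=18
a = 19: 19+1=20, 19+5=1, 19+15=11
a = 20: 20+1=21, 20+5=2, 20+15=12
Distinct residues collected: {1, 2, 4, 8, 11, 12, 18, 20, 21}
|A + B| = 9 (out of 23 total residues).

A + B = {1, 2, 4, 8, 11, 12, 18, 20, 21}


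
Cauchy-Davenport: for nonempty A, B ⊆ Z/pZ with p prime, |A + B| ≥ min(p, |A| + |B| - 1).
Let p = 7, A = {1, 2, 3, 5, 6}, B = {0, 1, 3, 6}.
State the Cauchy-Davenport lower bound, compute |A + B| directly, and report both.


Cauchy-Davenport: |A + B| ≥ min(p, |A| + |B| - 1) for A, B nonempty in Z/pZ.
|A| = 5, |B| = 4, p = 7.
CD lower bound = min(7, 5 + 4 - 1) = min(7, 8) = 7.
Compute A + B mod 7 directly:
a = 1: 1+0=1, 1+1=2, 1+3=4, 1+6=0
a = 2: 2+0=2, 2+1=3, 2+3=5, 2+6=1
a = 3: 3+0=3, 3+1=4, 3+3=6, 3+6=2
a = 5: 5+0=5, 5+1=6, 5+3=1, 5+6=4
a = 6: 6+0=6, 6+1=0, 6+3=2, 6+6=5
A + B = {0, 1, 2, 3, 4, 5, 6}, so |A + B| = 7.
Verify: 7 ≥ 7? Yes ✓.

CD lower bound = 7, actual |A + B| = 7.


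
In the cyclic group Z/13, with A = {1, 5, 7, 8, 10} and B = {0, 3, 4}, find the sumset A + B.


Work in Z/13Z: reduce every sum a + b modulo 13.
Enumerate all 15 pairs:
a = 1: 1+0=1, 1+3=4, 1+4=5
a = 5: 5+0=5, 5+3=8, 5+4=9
a = 7: 7+0=7, 7+3=10, 7+4=11
a = 8: 8+0=8, 8+3=11, 8+4=12
a = 10: 10+0=10, 10+3=0, 10+4=1
Distinct residues collected: {0, 1, 4, 5, 7, 8, 9, 10, 11, 12}
|A + B| = 10 (out of 13 total residues).

A + B = {0, 1, 4, 5, 7, 8, 9, 10, 11, 12}


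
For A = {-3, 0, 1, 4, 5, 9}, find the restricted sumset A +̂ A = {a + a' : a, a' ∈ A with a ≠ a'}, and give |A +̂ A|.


Restricted sumset: A +̂ A = {a + a' : a ∈ A, a' ∈ A, a ≠ a'}.
Equivalently, take A + A and drop any sum 2a that is achievable ONLY as a + a for a ∈ A (i.e. sums representable only with equal summands).
Enumerate pairs (a, a') with a < a' (symmetric, so each unordered pair gives one sum; this covers all a ≠ a'):
  -3 + 0 = -3
  -3 + 1 = -2
  -3 + 4 = 1
  -3 + 5 = 2
  -3 + 9 = 6
  0 + 1 = 1
  0 + 4 = 4
  0 + 5 = 5
  0 + 9 = 9
  1 + 4 = 5
  1 + 5 = 6
  1 + 9 = 10
  4 + 5 = 9
  4 + 9 = 13
  5 + 9 = 14
Collected distinct sums: {-3, -2, 1, 2, 4, 5, 6, 9, 10, 13, 14}
|A +̂ A| = 11
(Reference bound: |A +̂ A| ≥ 2|A| - 3 for |A| ≥ 2, with |A| = 6 giving ≥ 9.)

|A +̂ A| = 11


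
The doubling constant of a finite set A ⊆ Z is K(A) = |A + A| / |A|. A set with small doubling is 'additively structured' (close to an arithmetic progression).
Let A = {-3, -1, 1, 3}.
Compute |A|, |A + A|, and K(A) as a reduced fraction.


|A| = 4.
Compute A + A by enumerating all 16 pairs.
A + A = {-6, -4, -2, 0, 2, 4, 6}, so |A + A| = 7.
K = |A + A| / |A| = 7/4 (already in lowest terms) ≈ 1.7500.
Reference: AP of size 4 gives K = 7/4 ≈ 1.7500; a fully generic set of size 4 gives K ≈ 2.5000.

|A| = 4, |A + A| = 7, K = 7/4.


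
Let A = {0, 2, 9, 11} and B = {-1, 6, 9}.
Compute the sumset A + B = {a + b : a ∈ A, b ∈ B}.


A + B = {a + b : a ∈ A, b ∈ B}.
Enumerate all |A|·|B| = 4·3 = 12 pairs (a, b) and collect distinct sums.
a = 0: 0+-1=-1, 0+6=6, 0+9=9
a = 2: 2+-1=1, 2+6=8, 2+9=11
a = 9: 9+-1=8, 9+6=15, 9+9=18
a = 11: 11+-1=10, 11+6=17, 11+9=20
Collecting distinct sums: A + B = {-1, 1, 6, 8, 9, 10, 11, 15, 17, 18, 20}
|A + B| = 11

A + B = {-1, 1, 6, 8, 9, 10, 11, 15, 17, 18, 20}


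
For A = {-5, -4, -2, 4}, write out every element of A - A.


A - A = {a - a' : a, a' ∈ A}.
Compute a - a' for each ordered pair (a, a'):
a = -5: -5--5=0, -5--4=-1, -5--2=-3, -5-4=-9
a = -4: -4--5=1, -4--4=0, -4--2=-2, -4-4=-8
a = -2: -2--5=3, -2--4=2, -2--2=0, -2-4=-6
a = 4: 4--5=9, 4--4=8, 4--2=6, 4-4=0
Collecting distinct values (and noting 0 appears from a-a):
A - A = {-9, -8, -6, -3, -2, -1, 0, 1, 2, 3, 6, 8, 9}
|A - A| = 13

A - A = {-9, -8, -6, -3, -2, -1, 0, 1, 2, 3, 6, 8, 9}


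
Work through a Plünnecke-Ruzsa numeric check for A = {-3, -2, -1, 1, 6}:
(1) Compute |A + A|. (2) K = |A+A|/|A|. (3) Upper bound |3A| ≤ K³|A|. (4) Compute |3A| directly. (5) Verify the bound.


|A| = 5.
Step 1: Compute A + A by enumerating all 25 pairs.
A + A = {-6, -5, -4, -3, -2, -1, 0, 2, 3, 4, 5, 7, 12}, so |A + A| = 13.
Step 2: Doubling constant K = |A + A|/|A| = 13/5 = 13/5 ≈ 2.6000.
Step 3: Plünnecke-Ruzsa gives |3A| ≤ K³·|A| = (2.6000)³ · 5 ≈ 87.8800.
Step 4: Compute 3A = A + A + A directly by enumerating all triples (a,b,c) ∈ A³; |3A| = 22.
Step 5: Check 22 ≤ 87.8800? Yes ✓.

K = 13/5, Plünnecke-Ruzsa bound K³|A| ≈ 87.8800, |3A| = 22, inequality holds.


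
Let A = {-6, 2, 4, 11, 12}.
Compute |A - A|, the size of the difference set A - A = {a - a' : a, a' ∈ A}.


A - A = {a - a' : a, a' ∈ A}; |A| = 5.
Bounds: 2|A|-1 ≤ |A - A| ≤ |A|² - |A| + 1, i.e. 9 ≤ |A - A| ≤ 21.
Note: 0 ∈ A - A always (from a - a). The set is symmetric: if d ∈ A - A then -d ∈ A - A.
Enumerate nonzero differences d = a - a' with a > a' (then include -d):
Positive differences: {1, 2, 7, 8, 9, 10, 17, 18}
Full difference set: {0} ∪ (positive diffs) ∪ (negative diffs).
|A - A| = 1 + 2·8 = 17 (matches direct enumeration: 17).

|A - A| = 17


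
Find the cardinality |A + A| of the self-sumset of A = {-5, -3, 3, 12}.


A + A = {a + a' : a, a' ∈ A}; |A| = 4.
General bounds: 2|A| - 1 ≤ |A + A| ≤ |A|(|A|+1)/2, i.e. 7 ≤ |A + A| ≤ 10.
Lower bound 2|A|-1 is attained iff A is an arithmetic progression.
Enumerate sums a + a' for a ≤ a' (symmetric, so this suffices):
a = -5: -5+-5=-10, -5+-3=-8, -5+3=-2, -5+12=7
a = -3: -3+-3=-6, -3+3=0, -3+12=9
a = 3: 3+3=6, 3+12=15
a = 12: 12+12=24
Distinct sums: {-10, -8, -6, -2, 0, 6, 7, 9, 15, 24}
|A + A| = 10

|A + A| = 10


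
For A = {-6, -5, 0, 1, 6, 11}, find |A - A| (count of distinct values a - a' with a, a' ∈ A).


A - A = {a - a' : a, a' ∈ A}; |A| = 6.
Bounds: 2|A|-1 ≤ |A - A| ≤ |A|² - |A| + 1, i.e. 11 ≤ |A - A| ≤ 31.
Note: 0 ∈ A - A always (from a - a). The set is symmetric: if d ∈ A - A then -d ∈ A - A.
Enumerate nonzero differences d = a - a' with a > a' (then include -d):
Positive differences: {1, 5, 6, 7, 10, 11, 12, 16, 17}
Full difference set: {0} ∪ (positive diffs) ∪ (negative diffs).
|A - A| = 1 + 2·9 = 19 (matches direct enumeration: 19).

|A - A| = 19


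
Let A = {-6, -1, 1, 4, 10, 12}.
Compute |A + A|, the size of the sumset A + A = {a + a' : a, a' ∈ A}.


A + A = {a + a' : a, a' ∈ A}; |A| = 6.
General bounds: 2|A| - 1 ≤ |A + A| ≤ |A|(|A|+1)/2, i.e. 11 ≤ |A + A| ≤ 21.
Lower bound 2|A|-1 is attained iff A is an arithmetic progression.
Enumerate sums a + a' for a ≤ a' (symmetric, so this suffices):
a = -6: -6+-6=-12, -6+-1=-7, -6+1=-5, -6+4=-2, -6+10=4, -6+12=6
a = -1: -1+-1=-2, -1+1=0, -1+4=3, -1+10=9, -1+12=11
a = 1: 1+1=2, 1+4=5, 1+10=11, 1+12=13
a = 4: 4+4=8, 4+10=14, 4+12=16
a = 10: 10+10=20, 10+12=22
a = 12: 12+12=24
Distinct sums: {-12, -7, -5, -2, 0, 2, 3, 4, 5, 6, 8, 9, 11, 13, 14, 16, 20, 22, 24}
|A + A| = 19

|A + A| = 19


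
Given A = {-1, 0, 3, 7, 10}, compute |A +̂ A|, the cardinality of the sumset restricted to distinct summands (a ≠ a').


Restricted sumset: A +̂ A = {a + a' : a ∈ A, a' ∈ A, a ≠ a'}.
Equivalently, take A + A and drop any sum 2a that is achievable ONLY as a + a for a ∈ A (i.e. sums representable only with equal summands).
Enumerate pairs (a, a') with a < a' (symmetric, so each unordered pair gives one sum; this covers all a ≠ a'):
  -1 + 0 = -1
  -1 + 3 = 2
  -1 + 7 = 6
  -1 + 10 = 9
  0 + 3 = 3
  0 + 7 = 7
  0 + 10 = 10
  3 + 7 = 10
  3 + 10 = 13
  7 + 10 = 17
Collected distinct sums: {-1, 2, 3, 6, 7, 9, 10, 13, 17}
|A +̂ A| = 9
(Reference bound: |A +̂ A| ≥ 2|A| - 3 for |A| ≥ 2, with |A| = 5 giving ≥ 7.)

|A +̂ A| = 9


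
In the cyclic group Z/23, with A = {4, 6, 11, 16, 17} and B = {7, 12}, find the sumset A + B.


Work in Z/23Z: reduce every sum a + b modulo 23.
Enumerate all 10 pairs:
a = 4: 4+7=11, 4+12=16
a = 6: 6+7=13, 6+12=18
a = 11: 11+7=18, 11+12=0
a = 16: 16+7=0, 16+12=5
a = 17: 17+7=1, 17+12=6
Distinct residues collected: {0, 1, 5, 6, 11, 13, 16, 18}
|A + B| = 8 (out of 23 total residues).

A + B = {0, 1, 5, 6, 11, 13, 16, 18}


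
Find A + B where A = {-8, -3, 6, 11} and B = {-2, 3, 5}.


A + B = {a + b : a ∈ A, b ∈ B}.
Enumerate all |A|·|B| = 4·3 = 12 pairs (a, b) and collect distinct sums.
a = -8: -8+-2=-10, -8+3=-5, -8+5=-3
a = -3: -3+-2=-5, -3+3=0, -3+5=2
a = 6: 6+-2=4, 6+3=9, 6+5=11
a = 11: 11+-2=9, 11+3=14, 11+5=16
Collecting distinct sums: A + B = {-10, -5, -3, 0, 2, 4, 9, 11, 14, 16}
|A + B| = 10

A + B = {-10, -5, -3, 0, 2, 4, 9, 11, 14, 16}


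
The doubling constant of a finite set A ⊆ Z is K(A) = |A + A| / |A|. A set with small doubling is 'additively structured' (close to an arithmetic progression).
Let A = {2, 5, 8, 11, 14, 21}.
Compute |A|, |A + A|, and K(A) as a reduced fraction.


|A| = 6.
Compute A + A by enumerating all 36 pairs.
A + A = {4, 7, 10, 13, 16, 19, 22, 23, 25, 26, 28, 29, 32, 35, 42}, so |A + A| = 15.
K = |A + A| / |A| = 15/6 = 5/2 ≈ 2.5000.
Reference: AP of size 6 gives K = 11/6 ≈ 1.8333; a fully generic set of size 6 gives K ≈ 3.5000.

|A| = 6, |A + A| = 15, K = 15/6 = 5/2.


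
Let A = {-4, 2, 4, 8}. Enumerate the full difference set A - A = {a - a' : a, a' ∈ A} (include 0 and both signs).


A - A = {a - a' : a, a' ∈ A}.
Compute a - a' for each ordered pair (a, a'):
a = -4: -4--4=0, -4-2=-6, -4-4=-8, -4-8=-12
a = 2: 2--4=6, 2-2=0, 2-4=-2, 2-8=-6
a = 4: 4--4=8, 4-2=2, 4-4=0, 4-8=-4
a = 8: 8--4=12, 8-2=6, 8-4=4, 8-8=0
Collecting distinct values (and noting 0 appears from a-a):
A - A = {-12, -8, -6, -4, -2, 0, 2, 4, 6, 8, 12}
|A - A| = 11

A - A = {-12, -8, -6, -4, -2, 0, 2, 4, 6, 8, 12}


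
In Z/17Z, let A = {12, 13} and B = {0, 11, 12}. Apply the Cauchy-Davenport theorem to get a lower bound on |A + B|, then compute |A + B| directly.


Cauchy-Davenport: |A + B| ≥ min(p, |A| + |B| - 1) for A, B nonempty in Z/pZ.
|A| = 2, |B| = 3, p = 17.
CD lower bound = min(17, 2 + 3 - 1) = min(17, 4) = 4.
Compute A + B mod 17 directly:
a = 12: 12+0=12, 12+11=6, 12+12=7
a = 13: 13+0=13, 13+11=7, 13+12=8
A + B = {6, 7, 8, 12, 13}, so |A + B| = 5.
Verify: 5 ≥ 4? Yes ✓.

CD lower bound = 4, actual |A + B| = 5.


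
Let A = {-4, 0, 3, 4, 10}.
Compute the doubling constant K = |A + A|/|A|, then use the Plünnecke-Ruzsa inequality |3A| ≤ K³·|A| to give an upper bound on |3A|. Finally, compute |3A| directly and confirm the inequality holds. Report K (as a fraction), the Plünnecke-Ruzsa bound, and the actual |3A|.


|A| = 5.
Step 1: Compute A + A by enumerating all 25 pairs.
A + A = {-8, -4, -1, 0, 3, 4, 6, 7, 8, 10, 13, 14, 20}, so |A + A| = 13.
Step 2: Doubling constant K = |A + A|/|A| = 13/5 = 13/5 ≈ 2.6000.
Step 3: Plünnecke-Ruzsa gives |3A| ≤ K³·|A| = (2.6000)³ · 5 ≈ 87.8800.
Step 4: Compute 3A = A + A + A directly by enumerating all triples (a,b,c) ∈ A³; |3A| = 25.
Step 5: Check 25 ≤ 87.8800? Yes ✓.

K = 13/5, Plünnecke-Ruzsa bound K³|A| ≈ 87.8800, |3A| = 25, inequality holds.


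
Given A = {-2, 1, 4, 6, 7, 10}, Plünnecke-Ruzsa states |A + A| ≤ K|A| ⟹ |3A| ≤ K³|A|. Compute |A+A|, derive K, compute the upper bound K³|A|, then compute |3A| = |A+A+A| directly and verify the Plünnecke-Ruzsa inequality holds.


|A| = 6.
Step 1: Compute A + A by enumerating all 36 pairs.
A + A = {-4, -1, 2, 4, 5, 7, 8, 10, 11, 12, 13, 14, 16, 17, 20}, so |A + A| = 15.
Step 2: Doubling constant K = |A + A|/|A| = 15/6 = 15/6 ≈ 2.5000.
Step 3: Plünnecke-Ruzsa gives |3A| ≤ K³·|A| = (2.5000)³ · 6 ≈ 93.7500.
Step 4: Compute 3A = A + A + A directly by enumerating all triples (a,b,c) ∈ A³; |3A| = 27.
Step 5: Check 27 ≤ 93.7500? Yes ✓.

K = 15/6, Plünnecke-Ruzsa bound K³|A| ≈ 93.7500, |3A| = 27, inequality holds.
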